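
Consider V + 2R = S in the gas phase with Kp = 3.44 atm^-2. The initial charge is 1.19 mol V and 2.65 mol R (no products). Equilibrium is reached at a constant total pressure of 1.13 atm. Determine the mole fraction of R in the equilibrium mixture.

y_R = 0.529

Let X = conversion of V (basis 1.19 mol V); extent of reaction ξ = 1.19X.
Species balance: n_V = 1.19 − 1.19X; n_R = 2.65 − 2.38X; n_S = 1.19X.
Summing: n_T = 3.84 − 2.38X.
With p_i = (n_i/n_T)P, Kp = p_S / (p_V p_R^2).
This yields a degree-3 equation in X; solving on (0,1), X = 0.552.
Then n_R = 1.34, n_T = 2.53, so y_R = 0.529.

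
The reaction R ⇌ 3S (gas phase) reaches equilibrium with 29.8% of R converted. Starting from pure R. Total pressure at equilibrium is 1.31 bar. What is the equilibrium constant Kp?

Kp = 0.686 bar^2

Let X = conversion of R (basis 1 mol R); extent of reaction ξ = X.
Mole table: n_R = 1 − X; n_S = 3X.
Total moles n_T = 1 + 2X.
At X = 0.298: n_R = 0.702, n_S = 0.894, n_T = 1.6.
p_i = (n_i/n_T)·P. Kp = p_S^3 / (p_R) = 0.686 bar^2.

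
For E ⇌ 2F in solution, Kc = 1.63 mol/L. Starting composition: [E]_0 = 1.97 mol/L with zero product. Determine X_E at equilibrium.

Let X = conversion of E; extent ξ = 1.97·X mol/L.
Concentrations: [E] = 1.97 − 1.97X; [F] = 3.94X.
Kc = [F]^2 / ([E]).
Equating to 1.63 mol/L: the physical root is X = 0.363.

X = 0.363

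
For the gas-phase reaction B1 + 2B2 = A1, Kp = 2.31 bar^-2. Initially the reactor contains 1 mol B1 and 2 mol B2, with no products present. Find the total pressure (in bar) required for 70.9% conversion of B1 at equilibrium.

P = 2.79 bar

Take 1 mol B1 as basis and let X be its fractional conversion, so ξ = X.
Moles: n_B1 = 1 − X; n_B2 = 2 − 2X; n_A1 = X.
Total moles n_T = 3 − 2X.
Kp = p_A1 / (p_B1 p_B2^2) with p_i = (n_i/n_T)·P.
At X = 0.709: the mole-fraction product g(X) = Π y_i^ν_i = 18. Since Kp = g(X)·P^{-2}, P = (g/Kp)^(1/2) = (18/2.31)^(1/2) = 2.79 bar.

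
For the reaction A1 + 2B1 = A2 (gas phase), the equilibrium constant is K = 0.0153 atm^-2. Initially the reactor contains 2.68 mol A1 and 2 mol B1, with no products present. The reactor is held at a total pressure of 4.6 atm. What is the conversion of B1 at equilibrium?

Take 2 mol B1 as basis and let X be its fractional conversion, so ξ = X.
Mole table: n_A1 = 2.68 − X; n_B1 = 2 − 2X; n_A2 = X.
Summing: n_T = 4.68 − 2X.
With p_i = (n_i/n_T)P, K = p_A2 / (p_A1 p_B1^2).
This yields a degree-3 equation in X; solving on (0,1), X = 0.128.

X = 0.128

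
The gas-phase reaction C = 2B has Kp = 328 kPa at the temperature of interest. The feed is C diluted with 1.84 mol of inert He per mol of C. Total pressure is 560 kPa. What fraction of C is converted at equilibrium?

Let X = conversion of C (basis 1 mol C); extent of reaction ξ = X.
Moles: n_C = 1 − X; n_B = 2X; n_I = 1.84 (inert).
Summing: n_T = 2.84 + X.
Mole fractions y_i = n_i/n_T; Kp = p_B^2 / (p_C) with p_i = y_i·P.
Substituting and setting equal to 328 kPa gives a polynomial in X; the root in (0,1) is X = 0.496.

X = 0.496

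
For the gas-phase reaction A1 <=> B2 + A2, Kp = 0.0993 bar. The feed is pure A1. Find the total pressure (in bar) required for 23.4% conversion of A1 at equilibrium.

P = 1.71 bar

Take 1 mol A1 as basis and let X be its fractional conversion, so ξ = X.
Species balance: n_A1 = 1 − X; n_B2 = X; n_A2 = X.
n_T = Σnᵢ = 1 + X.
Kp = p_B2 p_A2 / (p_A1) with p_i = (n_i/n_T)·P.
At X = 0.234: the mole-fraction product g(X) = Π y_i^ν_i = 0.05793. Since Kp = g(X)·P^{1}, P = (Kp/g)^(1/1) = (0.0993/0.05793)^(1/1) = 1.71 bar.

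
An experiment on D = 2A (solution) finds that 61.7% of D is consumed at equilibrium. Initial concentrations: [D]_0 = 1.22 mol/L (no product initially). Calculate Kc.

Kc = 4.85 mol/L

Let X = conversion of D.
Concentrations: [D] = 1.22 − 1.22X; [A] = 2.44X.
At X = 0.617: [D] = 0.467, [A] = 1.51.
Kc = [A]^2 / ([D]) = 4.85 mol/L.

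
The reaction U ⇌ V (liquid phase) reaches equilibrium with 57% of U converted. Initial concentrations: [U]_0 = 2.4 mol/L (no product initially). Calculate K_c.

K_c = 1.33

Let X = conversion of U.
Concentrations: [U] = 2.4 − 2.4X; [V] = 2.4X.
At X = 0.57: [U] = 1.03, [V] = 1.37.
K_c = [V] / ([U]) = 1.33.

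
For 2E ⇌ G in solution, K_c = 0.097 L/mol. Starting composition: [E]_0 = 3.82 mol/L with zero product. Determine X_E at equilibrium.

X = 0.331

Let X = conversion of E; extent ξ = 3.82X/2 mol/L.
Concentrations: [E] = 3.82 − 3.82X; [G] = 1.91X.
K_c = [G] / ([E]^2).
Solving K_c = 0.097 for X ∈ (0,1): X = 0.331.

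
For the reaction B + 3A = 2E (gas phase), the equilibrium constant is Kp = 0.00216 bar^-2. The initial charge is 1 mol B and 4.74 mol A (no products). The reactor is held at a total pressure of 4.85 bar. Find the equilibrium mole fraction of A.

y_A = 0.784

Let X = conversion of B (basis 1 mol B); extent of reaction ξ = X.
Species balance: n_B = 1 − X; n_A = 4.74 − 3X; n_E = 2X.
n_T = Σnᵢ = 5.74 − 2X.
Mole fractions y_i = n_i/n_T; Kp = p_E^2 / (p_B p_A^3) with p_i = y_i·P.
Setting this equal to 0.00216 bar^-2 and taking the physical root (0 < X < 1) gives X = 0.166.
Then n_A = 4.24, n_T = 5.41, so y_A = 0.784.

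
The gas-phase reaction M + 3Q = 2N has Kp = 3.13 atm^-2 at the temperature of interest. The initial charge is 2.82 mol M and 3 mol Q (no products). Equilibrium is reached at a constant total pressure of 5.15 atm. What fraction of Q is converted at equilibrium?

X = 0.786

Take 3 mol Q as basis and let X be its fractional conversion, so ξ = X.
Species balance: n_M = 2.82 − X; n_Q = 3 − 3X; n_N = 2X.
Total moles n_T = 5.82 − 2X.
Mole fractions y_i = n_i/n_T; Kp = p_N^2 / (p_M p_Q^3) with p_i = y_i·P.
Setting this equal to 3.13 atm^-2 and taking the physical root (0 < X < 1) gives X = 0.786.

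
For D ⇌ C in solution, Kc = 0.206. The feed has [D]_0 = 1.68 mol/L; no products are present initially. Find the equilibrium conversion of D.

X = 0.171

Let X = conversion of D; extent ξ = 1.68·X mol/L.
Concentrations: [D] = 1.68 − 1.68X; [C] = 1.68X.
Kc = [C] / ([D]).
Equating to 0.206: the physical root is X = 0.171.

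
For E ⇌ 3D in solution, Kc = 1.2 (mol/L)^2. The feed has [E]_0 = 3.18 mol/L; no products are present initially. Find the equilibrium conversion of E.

Let X = conversion of E; extent ξ = 3.18·X mol/L.
Concentrations: [E] = 3.18 − 3.18X; [D] = 9.54X.
Kc = [D]^3 / ([E]).
Equating to 1.2 (mol/L)^2: the physical root is X = 0.155.

X = 0.155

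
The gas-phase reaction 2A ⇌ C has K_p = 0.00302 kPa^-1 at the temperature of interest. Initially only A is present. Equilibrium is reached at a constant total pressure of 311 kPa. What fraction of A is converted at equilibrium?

X = 0.542

Basis: 1 mol A initially; let X = conversion of A. Extent ξ = 0.5X.
Moles: n_A = 1 − X; n_C = 0.5X.
Summing: n_T = 1 − 0.5X.
Mole fractions y_i = n_i/n_T; K_p = p_C / (p_A^2) with p_i = y_i·P.
This yields a degree-2 equation in X; solving on (0,1), X = 0.542.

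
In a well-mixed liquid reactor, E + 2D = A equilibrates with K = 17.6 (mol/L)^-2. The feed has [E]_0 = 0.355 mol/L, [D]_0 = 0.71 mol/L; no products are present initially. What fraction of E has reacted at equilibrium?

Let X = conversion of E; extent ξ = 0.355·X mol/L.
Concentrations: [E] = 0.355 − 0.355X; [D] = 0.71 − 0.71X; [A] = 0.355X.
K = [A] / ([E] [D]^2).
Solving K = 17.6 for X ∈ (0,1): X = 0.594.

X = 0.594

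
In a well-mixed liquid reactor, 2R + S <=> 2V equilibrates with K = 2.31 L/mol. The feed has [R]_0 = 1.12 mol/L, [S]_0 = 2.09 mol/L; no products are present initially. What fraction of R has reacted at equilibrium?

Let X = conversion of R; extent ξ = 1.12X/2 mol/L.
Concentrations: [R] = 1.12 − 1.12X; [S] = 2.09 − 0.56X; [V] = 1.12X.
K = [V]^2 / ([R]^2 [S]).
This equals 2.31 at X = 0.666 (the root in 0 < X < 1).

X = 0.666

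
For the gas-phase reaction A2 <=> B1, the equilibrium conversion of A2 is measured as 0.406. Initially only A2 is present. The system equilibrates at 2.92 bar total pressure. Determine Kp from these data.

Kp = 0.684

Basis: 1 mol A2 initially; let X = conversion of A2. Extent ξ = X.
Moles: n_A2 = 1 − X; n_B1 = X.
Since Δν = 0, n_T = 1 throughout.
At X = 0.406: n_A2 = 0.594, n_B1 = 0.406, n_T = 1.
p_i = (n_i/n_T)·P. Kp = p_B1 / (p_A2) = 0.684.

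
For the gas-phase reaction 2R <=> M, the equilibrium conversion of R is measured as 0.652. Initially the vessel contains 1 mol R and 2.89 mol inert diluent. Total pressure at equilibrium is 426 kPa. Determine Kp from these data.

Kp = 0.0225 kPa^-1

Basis: 1 mol R initially; let X = conversion of R. Extent ξ = 0.5X.
At extent ξ: n_R = 1 − X; n_M = 0.5X; n_I = 2.89 (inert).
Total moles n_T = 3.89 − 0.5X.
At X = 0.652: n_R = 0.348, n_M = 0.326, n_T = 3.56.
p_i = (n_i/n_T)·P. Kp = p_M / (p_R^2) = 0.0225 kPa^-1.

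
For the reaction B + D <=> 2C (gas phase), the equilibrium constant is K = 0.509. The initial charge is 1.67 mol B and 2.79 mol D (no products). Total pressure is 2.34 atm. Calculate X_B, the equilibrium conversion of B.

X = 0.336

Let X = conversion of B (basis 1.67 mol B); extent of reaction ξ = 1.67X.
Species balance: n_B = 1.67 − 1.67X; n_D = 2.79 − 1.67X; n_C = 3.34X.
Total moles n_T = 4.46 (Δν = 0, constant).
y_i = n_i/n_T, p_i = y_i·P. K = p_C^2 / (p_B p_D).
Substituting and setting equal to 0.509 gives a polynomial in X; the root in (0,1) is X = 0.336.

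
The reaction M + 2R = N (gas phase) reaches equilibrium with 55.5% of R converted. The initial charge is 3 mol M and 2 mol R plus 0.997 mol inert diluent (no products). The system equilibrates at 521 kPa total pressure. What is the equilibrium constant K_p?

Basis: 2 mol R initially; let X = conversion of R. Extent ξ = X.
Mole table: n_M = 3 − X; n_R = 2 − 2X; n_N = X; n_I = 0.997 (inert).
n_T = Σnᵢ = 6 − 2X.
At X = 0.555: n_M = 2.44, n_R = 0.89, n_N = 0.555, n_T = 4.89.
p_i = (n_i/n_T)·P. K_p = p_N / (p_M p_R^2) = 2.52e-05 kPa^-2.

K_p = 2.52e-05 kPa^-2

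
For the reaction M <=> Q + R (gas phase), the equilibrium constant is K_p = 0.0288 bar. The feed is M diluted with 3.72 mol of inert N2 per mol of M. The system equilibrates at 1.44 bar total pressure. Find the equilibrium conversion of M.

Let X = conversion of M (basis 1 mol M); extent of reaction ξ = X.
Moles: n_M = 1 − X; n_Q = X; n_R = X; n_I = 3.72 (inert).
n_T = Σnᵢ = 4.72 + X.
With p_i = (n_i/n_T)P, K_p = p_Q p_R / (p_M).
Setting this equal to 0.0288 bar and taking the physical root (0 < X < 1) gives X = 0.270.

X = 0.270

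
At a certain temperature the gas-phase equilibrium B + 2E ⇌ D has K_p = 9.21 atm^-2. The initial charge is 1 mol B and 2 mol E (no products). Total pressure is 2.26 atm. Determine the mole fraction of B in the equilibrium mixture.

y_B = 0.144

Take 1 mol B as basis and let X be its fractional conversion, so ξ = X.
Moles: n_B = 1 − X; n_E = 2 − 2X; n_D = X.
n_T = Σnᵢ = 3 − 2X.
With p_i = (n_i/n_T)P, K_p = p_D / (p_B p_E^2).
Substituting and setting equal to 9.21 atm^-2 gives a polynomial in X; the root in (0,1) is X = 0.797.
Then n_B = 0.203, n_T = 1.41, so y_B = 0.144.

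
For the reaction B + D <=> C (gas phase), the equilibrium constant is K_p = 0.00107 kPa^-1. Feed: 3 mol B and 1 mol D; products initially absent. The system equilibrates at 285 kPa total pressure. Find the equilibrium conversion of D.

Let X = conversion of D (basis 1 mol D); extent of reaction ξ = X.
Species balance: n_B = 3 − X; n_D = 1 − X; n_C = X.
Total moles n_T = 4 − X.
y_i = n_i/n_T, p_i = y_i·P. K_p = p_C / (p_B p_D).
This yields a degree-2 equation in X; solving on (0,1), X = 0.184.

X = 0.184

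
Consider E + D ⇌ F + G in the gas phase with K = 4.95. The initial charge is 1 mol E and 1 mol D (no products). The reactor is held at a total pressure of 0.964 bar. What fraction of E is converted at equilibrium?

Let X = conversion of E (basis 1 mol E); extent of reaction ξ = X.
Species balance: n_E = 1 − X; n_D = 1 − X; n_F = X; n_G = X.
Since Δν = 0, n_T = 2 throughout.
Mole fractions y_i = n_i/n_T; K = p_F p_G / (p_E p_D) with p_i = y_i·P.
This yields a degree-2 equation in X; solving on (0,1), X = 0.690.

X = 0.690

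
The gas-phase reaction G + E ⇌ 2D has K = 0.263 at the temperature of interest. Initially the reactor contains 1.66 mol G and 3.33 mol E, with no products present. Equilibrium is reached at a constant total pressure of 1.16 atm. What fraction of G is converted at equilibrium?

X = 0.285

Basis: 1.66 mol G initially; let X = conversion of G. Extent ξ = 1.66X.
Moles: n_G = 1.66 − 1.66X; n_E = 3.33 − 1.66X; n_D = 3.32X.
Since Δν = 0, n_T = 4.99 throughout.
y_i = n_i/n_T, p_i = y_i·P. K = p_D^2 / (p_G p_E).
This yields a degree-2 equation in X; solving on (0,1), X = 0.285.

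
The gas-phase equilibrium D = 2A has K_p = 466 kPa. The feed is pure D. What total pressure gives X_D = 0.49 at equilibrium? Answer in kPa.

P = 369 kPa

Basis: 1 mol D initially; let X = conversion of D. Extent ξ = X.
At extent ξ: n_D = 1 − X; n_A = 2X.
Summing: n_T = 1 + X.
K_p = p_A^2 / (p_D) with p_i = (n_i/n_T)·P.
At X = 0.49: the mole-fraction product g(X) = Π y_i^ν_i = 1.264. Since K_p = g(X)·P^{1}, P = (K_p/g)^(1/1) = (466/1.264)^(1/1) = 369 kPa.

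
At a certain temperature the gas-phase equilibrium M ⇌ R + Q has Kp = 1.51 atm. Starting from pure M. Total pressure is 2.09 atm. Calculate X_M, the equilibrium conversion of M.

X = 0.648

Let X = conversion of M (basis 1 mol M); extent of reaction ξ = X.
Mole table: n_M = 1 − X; n_R = X; n_Q = X.
Total moles n_T = 1 + X.
With p_i = (n_i/n_T)P, Kp = p_R p_Q / (p_M).
Substituting and setting equal to 1.51 atm gives a polynomial in X; the root in (0,1) is X = 0.648.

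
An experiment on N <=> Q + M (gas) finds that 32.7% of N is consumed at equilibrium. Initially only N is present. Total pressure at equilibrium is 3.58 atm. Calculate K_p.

Take 1 mol N as basis and let X be its fractional conversion, so ξ = X.
Moles: n_N = 1 − X; n_Q = X; n_M = X.
Summing: n_T = 1 + X.
At X = 0.327: n_N = 0.673, n_Q = 0.327, n_M = 0.327, n_T = 1.33.
p_i = (n_i/n_T)·P. K_p = p_Q p_M / (p_N) = 0.429 atm.

K_p = 0.429 atm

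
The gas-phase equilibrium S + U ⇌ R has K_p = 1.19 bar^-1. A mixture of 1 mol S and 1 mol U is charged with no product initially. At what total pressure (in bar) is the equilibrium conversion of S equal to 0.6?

Let X = conversion of S (basis 1 mol S); extent of reaction ξ = X.
Moles: n_S = 1 − X; n_U = 1 − X; n_R = X.
Summing: n_T = 2 − X.
K_p = p_R / (p_S p_U) with p_i = (n_i/n_T)·P.
At X = 0.6: the mole-fraction product g(X) = Π y_i^ν_i = 5.25. Since K_p = g(X)·P^{-1}, P = (g/K_p)^(1/1) = (5.25/1.19)^(1/1) = 4.41 bar.

P = 4.41 bar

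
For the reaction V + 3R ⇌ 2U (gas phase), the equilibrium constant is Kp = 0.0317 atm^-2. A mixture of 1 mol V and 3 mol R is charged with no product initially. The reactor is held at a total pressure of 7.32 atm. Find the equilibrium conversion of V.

X = 0.391

Let X = conversion of V (basis 1 mol V); extent of reaction ξ = X.
Mole table: n_V = 1 − X; n_R = 3 − 3X; n_U = 2X.
Total moles n_T = 4 − 2X.
y_i = n_i/n_T, p_i = y_i·P. Kp = p_U^2 / (p_V p_R^3).
This yields a degree-4 equation in X; solving on (0,1), X = 0.391.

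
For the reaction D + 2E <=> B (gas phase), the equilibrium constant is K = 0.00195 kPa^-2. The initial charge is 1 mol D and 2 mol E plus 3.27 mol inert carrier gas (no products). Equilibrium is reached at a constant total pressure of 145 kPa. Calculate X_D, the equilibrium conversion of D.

Take 1 mol D as basis and let X be its fractional conversion, so ξ = X.
Mole table: n_D = 1 − X; n_E = 2 − 2X; n_B = X; n_I = 3.27 (inert).
Total moles n_T = 6.27 − 2X.
Mole fractions y_i = n_i/n_T; K = p_B / (p_D p_E^2) with p_i = y_i·P.
This yields a degree-3 equation in X; solving on (0,1), X = 0.552.

X = 0.552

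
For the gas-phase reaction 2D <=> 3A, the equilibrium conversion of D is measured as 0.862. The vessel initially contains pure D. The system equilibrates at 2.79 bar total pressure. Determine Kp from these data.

Kp = 221 bar

Let X = conversion of D (basis 1 mol D); extent of reaction ξ = 0.5X.
At extent ξ: n_D = 1 − X; n_A = 1.5X.
Summing: n_T = 1 + 0.5X.
At X = 0.862: n_D = 0.138, n_A = 1.29, n_T = 1.43.
p_i = (n_i/n_T)·P. Kp = p_A^3 / (p_D^2) = 221 bar.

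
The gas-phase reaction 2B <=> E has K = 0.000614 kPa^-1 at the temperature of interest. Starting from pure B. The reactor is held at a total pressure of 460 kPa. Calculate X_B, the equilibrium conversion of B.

X = 0.315

Let X = conversion of B (basis 1 mol B); extent of reaction ξ = 0.5X.
Moles: n_B = 1 − X; n_E = 0.5X.
Summing: n_T = 1 − 0.5X.
Mole fractions y_i = n_i/n_T; K = p_E / (p_B^2) with p_i = y_i·P.
Substituting and setting equal to 0.000614 kPa^-1 gives a polynomial in X; the root in (0,1) is X = 0.315.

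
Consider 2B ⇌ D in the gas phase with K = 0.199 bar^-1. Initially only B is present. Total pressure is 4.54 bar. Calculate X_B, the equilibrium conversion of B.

Let X = conversion of B (basis 1 mol B); extent of reaction ξ = 0.5X.
Mole table: n_B = 1 − X; n_D = 0.5X.
Total moles n_T = 1 − 0.5X.
With p_i = (n_i/n_T)P, K = p_D / (p_B^2).
Substituting and setting equal to 0.199 bar^-1 gives a polynomial in X; the root in (0,1) is X = 0.534.

X = 0.534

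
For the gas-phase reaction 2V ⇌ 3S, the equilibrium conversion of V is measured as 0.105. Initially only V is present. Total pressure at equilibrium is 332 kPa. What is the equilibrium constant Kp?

Basis: 1 mol V initially; let X = conversion of V. Extent ξ = 0.5X.
Mole table: n_V = 1 − X; n_S = 1.5X.
Summing: n_T = 1 + 0.5X.
At X = 0.105: n_V = 0.895, n_S = 0.158, n_T = 1.05.
p_i = (n_i/n_T)·P. Kp = p_S^3 / (p_V^2) = 1.54 kPa.

Kp = 1.54 kPa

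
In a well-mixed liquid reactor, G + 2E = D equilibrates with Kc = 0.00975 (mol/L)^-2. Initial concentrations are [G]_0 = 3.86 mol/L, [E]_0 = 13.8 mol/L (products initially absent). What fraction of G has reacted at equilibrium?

Let X = conversion of G; extent ξ = 3.86·X mol/L.
Concentrations: [G] = 3.86 − 3.86X; [E] = 13.8 − 7.72X; [D] = 3.86X.
Kc = [D] / ([G] [E]^2).
This equals 0.00975 at X = 0.493 (the root in 0 < X < 1).

X = 0.493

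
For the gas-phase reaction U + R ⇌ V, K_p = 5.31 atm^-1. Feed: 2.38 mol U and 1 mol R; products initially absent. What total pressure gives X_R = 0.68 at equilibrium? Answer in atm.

Let X = conversion of R (basis 1 mol R); extent of reaction ξ = X.
At extent ξ: n_U = 2.38 − X; n_R = 1 − X; n_V = X.
Total moles n_T = 3.38 − X.
K_p = p_V / (p_U p_R) with p_i = (n_i/n_T)·P.
At X = 0.68: the mole-fraction product g(X) = Π y_i^ν_i = 3.375. Since K_p = g(X)·P^{-1}, P = (g/K_p)^(1/1) = (3.375/5.31)^(1/1) = 0.636 atm.

P = 0.636 atm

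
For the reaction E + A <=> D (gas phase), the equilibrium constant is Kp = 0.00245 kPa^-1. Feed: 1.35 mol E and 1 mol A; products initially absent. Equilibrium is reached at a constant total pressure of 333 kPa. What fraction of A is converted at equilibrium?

X = 0.295

Basis: 1 mol A initially; let X = conversion of A. Extent ξ = X.
Moles: n_E = 1.35 − X; n_A = 1 − X; n_D = X.
Total moles n_T = 2.35 − X.
Mole fractions y_i = n_i/n_T; Kp = p_D / (p_E p_A) with p_i = y_i·P.
Substituting and setting equal to 0.00245 kPa^-1 gives a polynomial in X; the root in (0,1) is X = 0.295.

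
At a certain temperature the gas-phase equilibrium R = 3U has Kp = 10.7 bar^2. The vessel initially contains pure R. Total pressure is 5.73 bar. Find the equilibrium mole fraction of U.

y_U = 0.534

Let X = conversion of R (basis 1 mol R); extent of reaction ξ = X.
Moles: n_R = 1 − X; n_U = 3X.
Summing: n_T = 1 + 2X.
Mole fractions y_i = n_i/n_T; Kp = p_U^3 / (p_R) with p_i = y_i·P.
Substituting and setting equal to 10.7 bar^2 gives a polynomial in X; the root in (0,1) is X = 0.276.
Then n_U = 0.828, n_T = 1.55, so y_U = 0.534.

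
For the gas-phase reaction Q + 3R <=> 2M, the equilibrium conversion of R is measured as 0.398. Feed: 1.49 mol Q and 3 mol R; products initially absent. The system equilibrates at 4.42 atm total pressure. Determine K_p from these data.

Let X = conversion of R (basis 3 mol R); extent of reaction ξ = X.
Species balance: n_Q = 1.49 − X; n_R = 3 − 3X; n_M = 2X.
Total moles n_T = 4.49 − 2X.
At X = 0.398: n_Q = 1.09, n_R = 1.81, n_M = 0.796, n_T = 3.69.
p_i = (n_i/n_T)·P. K_p = p_M^2 / (p_Q p_R^3) = 0.0688 atm^-2.

K_p = 0.0688 atm^-2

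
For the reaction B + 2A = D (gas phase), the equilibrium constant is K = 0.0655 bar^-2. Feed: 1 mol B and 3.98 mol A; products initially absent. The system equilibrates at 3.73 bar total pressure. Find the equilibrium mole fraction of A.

y_A = 0.766

Let X = conversion of B (basis 1 mol B); extent of reaction ξ = X.
Moles: n_B = 1 − X; n_A = 3.98 − 2X; n_D = X.
Total moles n_T = 4.98 − 2X.
y_i = n_i/n_T, p_i = y_i·P. K = p_D / (p_B p_A^2).
This yields a degree-3 equation in X; solving on (0,1), X = 0.349.
Then n_A = 3.28, n_T = 4.28, so y_A = 0.766.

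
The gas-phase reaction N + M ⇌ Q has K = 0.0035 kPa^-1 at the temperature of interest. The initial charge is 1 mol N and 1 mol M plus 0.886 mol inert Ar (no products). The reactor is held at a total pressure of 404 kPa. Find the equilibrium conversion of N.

X = 0.281

Let X = conversion of N (basis 1 mol N); extent of reaction ξ = X.
At extent ξ: n_N = 1 − X; n_M = 1 − X; n_Q = X; n_I = 0.886 (inert).
Summing: n_T = 2.89 − X.
With p_i = (n_i/n_T)P, K = p_Q / (p_N p_M).
This yields a degree-2 equation in X; solving on (0,1), X = 0.281.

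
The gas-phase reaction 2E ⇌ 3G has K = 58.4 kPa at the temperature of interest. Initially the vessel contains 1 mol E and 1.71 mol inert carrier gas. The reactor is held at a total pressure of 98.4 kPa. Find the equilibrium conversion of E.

X = 0.504

Basis: 1 mol E initially; let X = conversion of E. Extent ξ = 0.5X.
Moles: n_E = 1 − X; n_G = 1.5X; n_I = 1.71 (inert).
Summing: n_T = 2.71 + 0.5X.
y_i = n_i/n_T, p_i = y_i·P. K = p_G^3 / (p_E^2).
Setting this equal to 58.4 kPa and taking the physical root (0 < X < 1) gives X = 0.504.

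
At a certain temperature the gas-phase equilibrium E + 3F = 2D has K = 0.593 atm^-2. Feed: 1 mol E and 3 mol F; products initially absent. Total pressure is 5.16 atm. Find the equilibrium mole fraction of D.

Basis: 1 mol E initially; let X = conversion of E. Extent ξ = X.
Species balance: n_E = 1 − X; n_F = 3 − 3X; n_D = 2X.
n_T = Σnᵢ = 4 − 2X.
With p_i = (n_i/n_T)P, K = p_D^2 / (p_E p_F^3).
This yields a degree-4 equation in X; solving on (0,1), X = 0.597.
Then n_D = 1.19, n_T = 2.81, so y_D = 0.426.

y_D = 0.426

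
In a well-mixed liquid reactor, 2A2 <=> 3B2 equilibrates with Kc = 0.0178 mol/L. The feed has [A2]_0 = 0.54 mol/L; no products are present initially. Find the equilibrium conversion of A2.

Let X = conversion of A2; extent ξ = 0.54X/2 mol/L.
Concentrations: [A2] = 0.54 − 0.54X; [B2] = 0.81X.
Kc = [B2]^3 / ([A2]^2).
Setting equal to 0.0178 and solving for X on (0,1) gives X = 0.186.

X = 0.186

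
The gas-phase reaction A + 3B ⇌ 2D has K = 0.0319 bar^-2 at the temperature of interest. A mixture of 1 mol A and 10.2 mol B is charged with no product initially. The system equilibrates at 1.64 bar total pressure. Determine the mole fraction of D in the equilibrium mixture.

Let X = conversion of A (basis 1 mol A); extent of reaction ξ = X.
Mole table: n_A = 1 − X; n_B = 10.2 − 3X; n_D = 2X.
Summing: n_T = 11.2 − 2X.
y_i = n_i/n_T, p_i = y_i·P. K = p_D^2 / (p_A p_B^3).
Substituting and setting equal to 0.0319 bar^-2 gives a polynomial in X; the root in (0,1) is X = 0.321.
Then n_D = 0.642, n_T = 10.6, so y_D = 0.061.

y_D = 0.061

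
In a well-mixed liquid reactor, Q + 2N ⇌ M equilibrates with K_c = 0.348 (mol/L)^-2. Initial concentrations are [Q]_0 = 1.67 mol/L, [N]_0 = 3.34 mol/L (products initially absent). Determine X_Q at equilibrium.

X = 0.496

Let X = conversion of Q; extent ξ = 1.67·X mol/L.
Concentrations: [Q] = 1.67 − 1.67X; [N] = 3.34 − 3.34X; [M] = 1.67X.
K_c = [M] / ([Q] [N]^2).
Equating to 0.348 (mol/L)^-2: the physical root is X = 0.496.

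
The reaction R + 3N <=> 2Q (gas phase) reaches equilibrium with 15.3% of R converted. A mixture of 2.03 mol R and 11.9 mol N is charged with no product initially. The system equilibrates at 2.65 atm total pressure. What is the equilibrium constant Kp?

Let X = conversion of R (basis 2.03 mol R); extent of reaction ξ = 2.03X.
Moles: n_R = 2.03 − 2.03X; n_N = 11.9 − 6.09X; n_Q = 4.06X.
Total moles n_T = 13.9 − 4.06X.
At X = 0.153: n_R = 1.72, n_N = 11, n_Q = 0.621, n_T = 13.3.
p_i = (n_i/n_T)·P. Kp = p_Q^2 / (p_R p_N^3) = 0.00429 atm^-2.

Kp = 0.00429 atm^-2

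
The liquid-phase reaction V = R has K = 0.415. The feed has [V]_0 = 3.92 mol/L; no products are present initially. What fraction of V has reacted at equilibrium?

X = 0.293

Let X = conversion of V; extent ξ = 3.92·X mol/L.
Concentrations: [V] = 3.92 − 3.92X; [R] = 3.92X.
K = [R] / ([V]).
This equals 0.415 at X = 0.293 (the root in 0 < X < 1).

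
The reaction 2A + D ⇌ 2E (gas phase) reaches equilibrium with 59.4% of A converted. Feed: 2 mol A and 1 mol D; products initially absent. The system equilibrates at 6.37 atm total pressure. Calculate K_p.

Take 2 mol A as basis and let X be its fractional conversion, so ξ = X.
At extent ξ: n_A = 2 − 2X; n_D = 1 − X; n_E = 2X.
Summing: n_T = 3 − X.
At X = 0.594: n_A = 0.812, n_D = 0.406, n_E = 1.19, n_T = 2.41.
p_i = (n_i/n_T)·P. K_p = p_E^2 / (p_A^2 p_D) = 1.99 atm^-1.

K_p = 1.99 atm^-1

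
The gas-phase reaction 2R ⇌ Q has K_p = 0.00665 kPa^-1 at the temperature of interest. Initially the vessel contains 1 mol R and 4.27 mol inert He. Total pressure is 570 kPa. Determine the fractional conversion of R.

Let X = conversion of R (basis 1 mol R); extent of reaction ξ = 0.5X.
Species balance: n_R = 1 − X; n_Q = 0.5X; n_I = 4.27 (inert).
Summing: n_T = 5.27 − 0.5X.
Mole fractions y_i = n_i/n_T; K_p = p_Q / (p_R^2) with p_i = y_i·P.
Substituting and setting equal to 0.00665 kPa^-1 gives a polynomial in X; the root in (0,1) is X = 0.452.

X = 0.452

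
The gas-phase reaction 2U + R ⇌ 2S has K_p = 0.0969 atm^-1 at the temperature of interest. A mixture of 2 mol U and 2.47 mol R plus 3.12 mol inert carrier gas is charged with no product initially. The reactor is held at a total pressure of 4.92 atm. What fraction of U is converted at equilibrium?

X = 0.274

Take 2 mol U as basis and let X be its fractional conversion, so ξ = X.
Species balance: n_U = 2 − 2X; n_R = 2.47 − X; n_S = 2X; n_I = 3.12 (inert).
Total moles n_T = 7.59 − X.
Mole fractions y_i = n_i/n_T; K_p = p_S^2 / (p_U^2 p_R) with p_i = y_i·P.
This yields a degree-3 equation in X; solving on (0,1), X = 0.274.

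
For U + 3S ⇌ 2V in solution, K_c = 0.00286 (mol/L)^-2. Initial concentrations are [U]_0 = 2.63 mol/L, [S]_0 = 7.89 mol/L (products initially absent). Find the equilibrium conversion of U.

Let X = conversion of U; extent ξ = 2.63·X mol/L.
Concentrations: [U] = 2.63 − 2.63X; [S] = 7.89 − 7.89X; [V] = 5.26X.
K_c = [V]^2 / ([U] [S]^3).
Setting equal to 0.00286 and solving for X on (0,1) gives X = 0.221.

X = 0.221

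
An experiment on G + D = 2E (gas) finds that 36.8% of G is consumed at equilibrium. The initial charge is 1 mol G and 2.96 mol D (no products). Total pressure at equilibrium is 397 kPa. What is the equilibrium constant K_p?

K_p = 0.331

Let X = conversion of G (basis 1 mol G); extent of reaction ξ = X.
At extent ξ: n_G = 1 − X; n_D = 2.96 − X; n_E = 2X.
Since Δν = 0, n_T = 3.96 throughout.
At X = 0.368: n_G = 0.632, n_D = 2.59, n_E = 0.736, n_T = 3.96.
p_i = (n_i/n_T)·P. K_p = p_E^2 / (p_G p_D) = 0.331.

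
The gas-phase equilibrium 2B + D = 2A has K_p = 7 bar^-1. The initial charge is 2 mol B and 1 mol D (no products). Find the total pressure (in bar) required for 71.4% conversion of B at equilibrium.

P = 7.12 bar

Take 2 mol B as basis and let X be its fractional conversion, so ξ = X.
Mole table: n_B = 2 − 2X; n_D = 1 − X; n_A = 2X.
Summing: n_T = 3 − X.
K_p = p_A^2 / (p_B^2 p_D) with p_i = (n_i/n_T)·P.
At X = 0.714: the mole-fraction product g(X) = Π y_i^ν_i = 49.82. Since K_p = g(X)·P^{-1}, P = (g/K_p)^(1/1) = (49.82/7)^(1/1) = 7.12 bar.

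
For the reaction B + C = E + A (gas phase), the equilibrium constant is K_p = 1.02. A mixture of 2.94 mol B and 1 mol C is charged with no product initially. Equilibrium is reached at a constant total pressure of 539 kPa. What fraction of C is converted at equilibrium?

Basis: 1 mol C initially; let X = conversion of C. Extent ξ = X.
Moles: n_B = 2.94 − X; n_C = 1 − X; n_E = X; n_A = X.
Total moles n_T = 3.94 (Δν = 0, constant).
With p_i = (n_i/n_T)P, K_p = p_E p_A / (p_B p_C).
This yields a degree-2 equation in X; solving on (0,1), X = 0.749.

X = 0.749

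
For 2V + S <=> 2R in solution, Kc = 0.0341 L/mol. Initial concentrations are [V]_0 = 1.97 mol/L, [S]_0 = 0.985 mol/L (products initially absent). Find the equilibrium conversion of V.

X = 0.145

Let X = conversion of V; extent ξ = 1.97X/2 mol/L.
Concentrations: [V] = 1.97 − 1.97X; [S] = 0.985 − 0.985X; [R] = 1.97X.
Kc = [R]^2 / ([V]^2 [S]).
Setting equal to 0.0341 and solving for X on (0,1) gives X = 0.145.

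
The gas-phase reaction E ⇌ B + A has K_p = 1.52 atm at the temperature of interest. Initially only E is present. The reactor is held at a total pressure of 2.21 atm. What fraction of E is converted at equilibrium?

Let X = conversion of E (basis 1 mol E); extent of reaction ξ = X.
At extent ξ: n_E = 1 − X; n_B = X; n_A = X.
n_T = Σnᵢ = 1 + X.
y_i = n_i/n_T, p_i = y_i·P. K_p = p_B p_A / (p_E).
Equating to 1.52 atm and solving on 0 < X < 1: X = 0.638.

X = 0.638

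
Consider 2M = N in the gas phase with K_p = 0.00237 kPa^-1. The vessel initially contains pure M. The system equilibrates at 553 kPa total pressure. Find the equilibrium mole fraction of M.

Basis: 1 mol M initially; let X = conversion of M. Extent ξ = 0.5X.
Moles: n_M = 1 − X; n_N = 0.5X.
Summing: n_T = 1 − 0.5X.
y_i = n_i/n_T, p_i = y_i·P. K_p = p_N / (p_M^2).
Setting this equal to 0.00237 kPa^-1 and taking the physical root (0 < X < 1) gives X = 0.600.
Then n_M = 0.4, n_T = 0.7, so y_M = 0.572.

y_M = 0.572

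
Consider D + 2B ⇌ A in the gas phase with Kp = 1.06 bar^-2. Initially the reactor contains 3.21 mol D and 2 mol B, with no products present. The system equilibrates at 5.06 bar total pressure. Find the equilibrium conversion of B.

Let X = conversion of B (basis 2 mol B); extent of reaction ξ = X.
Moles: n_D = 3.21 − X; n_B = 2 − 2X; n_A = X.
n_T = Σnᵢ = 5.21 − 2X.
y_i = n_i/n_T, p_i = y_i·P. Kp = p_A / (p_D p_B^2).
Equating to 1.06 bar^-2 and solving on 0 < X < 1: X = 0.800.

X = 0.800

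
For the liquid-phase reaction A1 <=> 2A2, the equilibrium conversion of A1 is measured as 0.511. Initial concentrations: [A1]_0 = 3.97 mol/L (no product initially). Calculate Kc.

Kc = 8.48 mol/L

Let X = conversion of A1.
Concentrations: [A1] = 3.97 − 3.97X; [A2] = 7.94X.
At X = 0.511: [A1] = 1.94, [A2] = 4.06.
Kc = [A2]^2 / ([A1]) = 8.48 mol/L.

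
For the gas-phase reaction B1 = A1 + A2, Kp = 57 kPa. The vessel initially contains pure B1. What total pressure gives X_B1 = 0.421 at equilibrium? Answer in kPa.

Basis: 1 mol B1 initially; let X = conversion of B1. Extent ξ = X.
Moles: n_B1 = 1 − X; n_A1 = X; n_A2 = X.
n_T = Σnᵢ = 1 + X.
Kp = p_A1 p_A2 / (p_B1) with p_i = (n_i/n_T)·P.
At X = 0.421: the mole-fraction product g(X) = Π y_i^ν_i = 0.2154. Since Kp = g(X)·P^{1}, P = (Kp/g)^(1/1) = (57/0.2154)^(1/1) = 265 kPa.

P = 265 kPa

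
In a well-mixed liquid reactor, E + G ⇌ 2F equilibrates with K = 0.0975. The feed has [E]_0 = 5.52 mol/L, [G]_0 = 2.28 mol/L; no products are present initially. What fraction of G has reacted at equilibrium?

X = 0.207

Let X = conversion of G; extent ξ = 2.28·X mol/L.
Concentrations: [E] = 5.52 − 2.28X; [G] = 2.28 − 2.28X; [F] = 4.56X.
K = [F]^2 / ([E] [G]).
Setting equal to 0.0975 and solving for X on (0,1) gives X = 0.207.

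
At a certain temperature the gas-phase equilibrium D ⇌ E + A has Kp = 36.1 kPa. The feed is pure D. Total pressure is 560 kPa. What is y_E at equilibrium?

y_E = 0.197

Take 1 mol D as basis and let X be its fractional conversion, so ξ = X.
Mole table: n_D = 1 − X; n_E = X; n_A = X.
n_T = Σnᵢ = 1 + X.
y_i = n_i/n_T, p_i = y_i·P. Kp = p_E p_A / (p_D).
This yields a degree-2 equation in X; solving on (0,1), X = 0.246.
Then n_E = 0.246, n_T = 1.25, so y_E = 0.197.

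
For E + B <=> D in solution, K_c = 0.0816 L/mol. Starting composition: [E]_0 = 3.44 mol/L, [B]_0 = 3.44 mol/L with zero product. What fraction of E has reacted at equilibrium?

X = 0.186

Let X = conversion of E; extent ξ = 3.44·X mol/L.
Concentrations: [E] = 3.44 − 3.44X; [B] = 3.44 − 3.44X; [D] = 3.44X.
K_c = [D] / ([E] [B]).
Solving K_c = 0.0816 for X ∈ (0,1): X = 0.186.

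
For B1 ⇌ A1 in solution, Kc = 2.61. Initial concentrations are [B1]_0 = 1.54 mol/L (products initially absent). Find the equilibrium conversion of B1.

Let X = conversion of B1; extent ξ = 1.54·X mol/L.
Concentrations: [B1] = 1.54 − 1.54X; [A1] = 1.54X.
Kc = [A1] / ([B1]).
Setting equal to 2.61 and solving for X on (0,1) gives X = 0.723.

X = 0.723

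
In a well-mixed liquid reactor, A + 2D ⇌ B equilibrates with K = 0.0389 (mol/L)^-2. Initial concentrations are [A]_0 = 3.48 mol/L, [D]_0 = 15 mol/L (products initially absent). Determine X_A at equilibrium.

Let X = conversion of A; extent ξ = 3.48·X mol/L.
Concentrations: [A] = 3.48 − 3.48X; [D] = 15 − 6.96X; [B] = 3.48X.
K = [B] / ([A] [D]^2).
Solving K = 0.0389 for X ∈ (0,1): X = 0.781.

X = 0.781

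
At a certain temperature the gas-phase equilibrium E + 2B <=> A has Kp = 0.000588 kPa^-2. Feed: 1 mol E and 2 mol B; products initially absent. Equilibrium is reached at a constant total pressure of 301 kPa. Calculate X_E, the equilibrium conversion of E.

X = 0.806

Take 1 mol E as basis and let X be its fractional conversion, so ξ = X.
Moles: n_E = 1 − X; n_B = 2 − 2X; n_A = X.
Summing: n_T = 3 − 2X.
With p_i = (n_i/n_T)P, Kp = p_A / (p_E p_B^2).
This yields a degree-3 equation in X; solving on (0,1), X = 0.806.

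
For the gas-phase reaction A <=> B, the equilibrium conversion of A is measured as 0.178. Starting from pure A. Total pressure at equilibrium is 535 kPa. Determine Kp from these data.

Kp = 0.217

Basis: 1 mol A initially; let X = conversion of A. Extent ξ = X.
Species balance: n_A = 1 − X; n_B = X.
n_T stays at 1 (no change in mole number).
At X = 0.178: n_A = 0.822, n_B = 0.178, n_T = 1.
p_i = (n_i/n_T)·P. Kp = p_B / (p_A) = 0.217.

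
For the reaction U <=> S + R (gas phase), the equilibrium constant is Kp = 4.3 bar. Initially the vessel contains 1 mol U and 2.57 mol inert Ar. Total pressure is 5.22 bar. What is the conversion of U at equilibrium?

X = 0.816

Let X = conversion of U (basis 1 mol U); extent of reaction ξ = X.
At extent ξ: n_U = 1 − X; n_S = X; n_R = X; n_I = 2.57 (inert).
Summing: n_T = 3.57 + X.
y_i = n_i/n_T, p_i = y_i·P. Kp = p_S p_R / (p_U).
Setting this equal to 4.3 bar and taking the physical root (0 < X < 1) gives X = 0.816.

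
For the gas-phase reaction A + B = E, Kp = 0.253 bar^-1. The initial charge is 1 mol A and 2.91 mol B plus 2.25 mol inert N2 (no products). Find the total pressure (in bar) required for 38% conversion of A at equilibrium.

P = 5.53 bar

Take 1 mol A as basis and let X be its fractional conversion, so ξ = X.
Moles: n_A = 1 − X; n_B = 2.91 − X; n_E = X; n_I = 2.25 (inert).
Total moles n_T = 6.16 − X.
Kp = p_E / (p_A p_B) with p_i = (n_i/n_T)·P.
At X = 0.38: the mole-fraction product g(X) = Π y_i^ν_i = 1.4. Since Kp = g(X)·P^{-1}, P = (g/Kp)^(1/1) = (1.4/0.253)^(1/1) = 5.53 bar.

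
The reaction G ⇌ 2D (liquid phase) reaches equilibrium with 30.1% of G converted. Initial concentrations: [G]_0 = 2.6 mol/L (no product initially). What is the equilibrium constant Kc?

Let X = conversion of G.
Concentrations: [G] = 2.6 − 2.6X; [D] = 5.2X.
At X = 0.301: [G] = 1.82, [D] = 1.57.
Kc = [D]^2 / ([G]) = 1.35 mol/L.

Kc = 1.35 mol/L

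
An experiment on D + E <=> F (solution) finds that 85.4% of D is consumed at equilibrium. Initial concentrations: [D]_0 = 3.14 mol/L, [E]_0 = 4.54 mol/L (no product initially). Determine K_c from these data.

K_c = 3.15 L/mol

Let X = conversion of D.
Concentrations: [D] = 3.14 − 3.14X; [E] = 4.54 − 3.14X; [F] = 3.14X.
At X = 0.854: [D] = 0.458, [E] = 1.86, [F] = 2.68.
K_c = [F] / ([D] [E]) = 3.15 L/mol.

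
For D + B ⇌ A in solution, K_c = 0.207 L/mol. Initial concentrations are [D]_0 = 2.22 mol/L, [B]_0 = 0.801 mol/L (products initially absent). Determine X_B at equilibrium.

Let X = conversion of B; extent ξ = 0.801·X mol/L.
Concentrations: [D] = 2.22 − 0.801X; [B] = 0.801 − 0.801X; [A] = 0.801X.
K_c = [A] / ([D] [B]).
Setting equal to 0.207 and solving for X on (0,1) gives X = 0.291.

X = 0.291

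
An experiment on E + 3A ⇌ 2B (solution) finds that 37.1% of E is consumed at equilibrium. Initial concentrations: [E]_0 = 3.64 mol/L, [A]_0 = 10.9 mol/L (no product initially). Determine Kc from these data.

Kc = 0.00992 (mol/L)^-2

Let X = conversion of E.
Concentrations: [E] = 3.64 − 3.64X; [A] = 10.9 − 10.9X; [B] = 7.28X.
At X = 0.371: [E] = 2.29, [A] = 6.85, [B] = 2.7.
Kc = [B]^2 / ([E] [A]^3) = 0.00992 (mol/L)^-2.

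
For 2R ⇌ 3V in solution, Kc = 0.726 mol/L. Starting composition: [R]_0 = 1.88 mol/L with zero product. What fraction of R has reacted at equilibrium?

Let X = conversion of R; extent ξ = 1.88X/2 mol/L.
Concentrations: [R] = 1.88 − 1.88X; [V] = 2.82X.
Kc = [V]^3 / ([R]^2).
This equals 0.726 at X = 0.360 (the root in 0 < X < 1).

X = 0.360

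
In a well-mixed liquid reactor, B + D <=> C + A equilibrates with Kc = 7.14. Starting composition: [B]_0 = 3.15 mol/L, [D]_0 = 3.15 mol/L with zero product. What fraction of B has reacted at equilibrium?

Let X = conversion of B; extent ξ = 3.15·X mol/L.
Concentrations: [B] = 3.15 − 3.15X; [D] = 3.15 − 3.15X; [C] = 3.15X; [A] = 3.15X.
Kc = [C] [A] / ([B] [D]).
Setting equal to 7.14 and solving for X on (0,1) gives X = 0.728.

X = 0.728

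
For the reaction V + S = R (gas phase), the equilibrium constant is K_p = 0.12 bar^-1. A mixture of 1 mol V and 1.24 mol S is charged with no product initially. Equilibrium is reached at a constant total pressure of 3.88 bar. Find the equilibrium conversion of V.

Let X = conversion of V (basis 1 mol V); extent of reaction ξ = X.
Mole table: n_V = 1 − X; n_S = 1.24 − X; n_R = X.
n_T = Σnᵢ = 2.24 − X.
Mole fractions y_i = n_i/n_T; K_p = p_R / (p_V p_S) with p_i = y_i·P.
Substituting and setting equal to 0.12 bar^-1 gives a polynomial in X; the root in (0,1) is X = 0.192.

X = 0.192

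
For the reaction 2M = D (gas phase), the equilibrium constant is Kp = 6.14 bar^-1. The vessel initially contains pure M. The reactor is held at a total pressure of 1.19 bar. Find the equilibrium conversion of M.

Let X = conversion of M (basis 1 mol M); extent of reaction ξ = 0.5X.
Moles: n_M = 1 − X; n_D = 0.5X.
Summing: n_T = 1 − 0.5X.
y_i = n_i/n_T, p_i = y_i·P. Kp = p_D / (p_M^2).
Substituting and setting equal to 6.14 bar^-1 gives a polynomial in X; the root in (0,1) is X = 0.818.

X = 0.818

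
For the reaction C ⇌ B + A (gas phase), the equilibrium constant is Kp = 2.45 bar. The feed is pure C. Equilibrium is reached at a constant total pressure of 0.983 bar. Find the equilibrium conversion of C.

Let X = conversion of C (basis 1 mol C); extent of reaction ξ = X.
At extent ξ: n_C = 1 − X; n_B = X; n_A = X.
n_T = Σnᵢ = 1 + X.
Mole fractions y_i = n_i/n_T; Kp = p_B p_A / (p_C) with p_i = y_i·P.
Substituting and setting equal to 2.45 bar gives a polynomial in X; the root in (0,1) is X = 0.845.

X = 0.845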